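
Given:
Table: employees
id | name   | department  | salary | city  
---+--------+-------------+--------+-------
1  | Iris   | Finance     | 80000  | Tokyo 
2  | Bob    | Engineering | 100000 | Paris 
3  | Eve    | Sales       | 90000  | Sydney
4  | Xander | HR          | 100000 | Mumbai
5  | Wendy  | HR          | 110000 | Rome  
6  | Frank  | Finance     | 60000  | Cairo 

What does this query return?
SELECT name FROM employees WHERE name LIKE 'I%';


LIKE 'I%' matches names starting with 'I'
Matching: 1

1 rows:
Iris


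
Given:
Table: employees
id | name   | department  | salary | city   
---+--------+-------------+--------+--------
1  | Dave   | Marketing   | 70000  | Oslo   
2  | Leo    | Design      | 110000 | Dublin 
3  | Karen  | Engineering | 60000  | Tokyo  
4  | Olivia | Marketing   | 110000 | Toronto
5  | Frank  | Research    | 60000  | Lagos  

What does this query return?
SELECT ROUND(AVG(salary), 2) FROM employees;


SUM(salary) = 410000
COUNT = 5
ROUND(AVG, 2) = ROUND(410000 / 5, 2) = 82000.0

82000.0


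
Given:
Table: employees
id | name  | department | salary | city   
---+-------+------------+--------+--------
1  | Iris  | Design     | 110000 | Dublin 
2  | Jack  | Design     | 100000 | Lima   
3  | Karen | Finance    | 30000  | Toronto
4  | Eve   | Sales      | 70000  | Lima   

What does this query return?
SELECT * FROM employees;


SELECT * returns all 4 rows with all columns

4 rows:
1, Iris, Design, 110000, Dublin
2, Jack, Design, 100000, Lima
3, Karen, Finance, 30000, Toronto
4, Eve, Sales, 70000, Lima


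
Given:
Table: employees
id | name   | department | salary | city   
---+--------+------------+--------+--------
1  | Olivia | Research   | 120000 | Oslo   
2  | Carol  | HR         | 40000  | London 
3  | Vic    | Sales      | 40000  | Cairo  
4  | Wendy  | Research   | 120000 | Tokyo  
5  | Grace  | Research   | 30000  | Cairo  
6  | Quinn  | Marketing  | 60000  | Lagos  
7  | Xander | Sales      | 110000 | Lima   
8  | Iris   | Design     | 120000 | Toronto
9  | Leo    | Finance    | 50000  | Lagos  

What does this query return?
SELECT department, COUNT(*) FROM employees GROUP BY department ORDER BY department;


Assigning each row to its department group:
  Olivia -> Research
  Carol -> HR
  Vic -> Sales
  Wendy -> Research
  Grace -> Research
  Quinn -> Marketing
  Xander -> Sales
  Iris -> Design
  Leo -> Finance


6 groups:
Design, 1
Finance, 1
HR, 1
Marketing, 1
Research, 3
Sales, 2


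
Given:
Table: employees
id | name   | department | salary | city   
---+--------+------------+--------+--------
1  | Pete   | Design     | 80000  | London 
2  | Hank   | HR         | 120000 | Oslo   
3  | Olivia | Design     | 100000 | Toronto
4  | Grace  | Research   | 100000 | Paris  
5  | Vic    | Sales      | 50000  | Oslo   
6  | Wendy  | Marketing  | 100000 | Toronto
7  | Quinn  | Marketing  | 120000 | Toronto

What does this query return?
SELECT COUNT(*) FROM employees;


COUNT(*) counts all rows

7


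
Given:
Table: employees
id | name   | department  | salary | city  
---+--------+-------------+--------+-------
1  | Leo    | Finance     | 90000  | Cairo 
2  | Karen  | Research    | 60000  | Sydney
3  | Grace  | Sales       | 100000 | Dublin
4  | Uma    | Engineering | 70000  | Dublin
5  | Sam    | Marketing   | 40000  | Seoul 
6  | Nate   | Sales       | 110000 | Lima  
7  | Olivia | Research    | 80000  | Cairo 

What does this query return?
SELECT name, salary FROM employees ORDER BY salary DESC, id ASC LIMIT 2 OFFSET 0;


Sort by salary DESC (id ASC tiebreak), then skip 0 and take 2
Rows 1 through 2

2 rows:
Nate, 110000
Grace, 100000


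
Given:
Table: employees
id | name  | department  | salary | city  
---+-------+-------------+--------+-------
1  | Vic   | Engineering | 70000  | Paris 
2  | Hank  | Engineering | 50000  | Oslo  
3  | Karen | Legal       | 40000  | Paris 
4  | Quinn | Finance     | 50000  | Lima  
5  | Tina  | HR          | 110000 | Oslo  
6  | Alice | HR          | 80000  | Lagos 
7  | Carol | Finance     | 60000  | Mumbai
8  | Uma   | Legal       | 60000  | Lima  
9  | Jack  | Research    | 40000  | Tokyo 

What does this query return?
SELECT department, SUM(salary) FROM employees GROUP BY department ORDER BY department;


Summing salary within each department:
  Engineering: 70000 + 50000 = 120000
  Finance: 50000 + 60000 = 110000
  HR: 110000 + 80000 = 190000
  Legal: 40000 + 60000 = 100000
  Research: 40000 = 40000


5 groups:
Engineering, 120000
Finance, 110000
HR, 190000
Legal, 100000
Research, 40000


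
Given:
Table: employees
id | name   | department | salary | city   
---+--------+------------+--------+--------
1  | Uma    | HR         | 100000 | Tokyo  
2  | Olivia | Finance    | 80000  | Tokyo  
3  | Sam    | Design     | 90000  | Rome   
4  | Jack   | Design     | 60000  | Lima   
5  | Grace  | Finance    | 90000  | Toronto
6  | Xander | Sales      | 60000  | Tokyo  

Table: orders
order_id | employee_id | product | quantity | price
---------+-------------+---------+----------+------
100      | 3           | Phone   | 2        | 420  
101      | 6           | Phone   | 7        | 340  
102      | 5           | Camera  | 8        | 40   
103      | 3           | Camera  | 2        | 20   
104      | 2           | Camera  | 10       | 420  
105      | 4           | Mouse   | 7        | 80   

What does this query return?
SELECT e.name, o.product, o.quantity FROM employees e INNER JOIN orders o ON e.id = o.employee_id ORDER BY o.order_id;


Joining employees.id = orders.employee_id:
  employee Sam (id=3) -> order Phone
  employee Xander (id=6) -> order Phone
  employee Grace (id=5) -> order Camera
  employee Sam (id=3) -> order Camera
  employee Olivia (id=2) -> order Camera
  employee Jack (id=4) -> order Mouse


6 rows:
Sam, Phone, 2
Xander, Phone, 7
Grace, Camera, 8
Sam, Camera, 2
Olivia, Camera, 10
Jack, Mouse, 7


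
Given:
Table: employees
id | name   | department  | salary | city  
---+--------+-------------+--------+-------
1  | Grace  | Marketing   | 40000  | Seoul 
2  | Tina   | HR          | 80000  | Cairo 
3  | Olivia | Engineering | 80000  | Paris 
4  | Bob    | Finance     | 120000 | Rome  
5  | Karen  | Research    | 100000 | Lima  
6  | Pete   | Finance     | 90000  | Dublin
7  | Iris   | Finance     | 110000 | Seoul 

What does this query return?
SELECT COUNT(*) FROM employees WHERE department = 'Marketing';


Counting rows where department = 'Marketing'
  Grace -> MATCH


1


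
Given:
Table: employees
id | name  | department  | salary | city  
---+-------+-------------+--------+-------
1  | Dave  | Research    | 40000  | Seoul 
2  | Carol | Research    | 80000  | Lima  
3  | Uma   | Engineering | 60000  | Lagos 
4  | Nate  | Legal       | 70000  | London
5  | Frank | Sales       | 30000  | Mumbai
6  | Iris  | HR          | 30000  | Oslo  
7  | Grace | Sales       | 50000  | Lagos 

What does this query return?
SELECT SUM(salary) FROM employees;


SUM(salary) = 40000 + 80000 + 60000 + 70000 + 30000 + 30000 + 50000 = 360000

360000


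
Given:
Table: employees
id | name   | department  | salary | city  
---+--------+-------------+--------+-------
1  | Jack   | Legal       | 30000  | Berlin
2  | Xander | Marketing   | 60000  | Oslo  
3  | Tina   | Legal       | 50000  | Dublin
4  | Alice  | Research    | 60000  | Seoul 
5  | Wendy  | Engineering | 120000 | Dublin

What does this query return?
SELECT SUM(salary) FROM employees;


SUM(salary) = 30000 + 60000 + 50000 + 60000 + 120000 = 320000

320000


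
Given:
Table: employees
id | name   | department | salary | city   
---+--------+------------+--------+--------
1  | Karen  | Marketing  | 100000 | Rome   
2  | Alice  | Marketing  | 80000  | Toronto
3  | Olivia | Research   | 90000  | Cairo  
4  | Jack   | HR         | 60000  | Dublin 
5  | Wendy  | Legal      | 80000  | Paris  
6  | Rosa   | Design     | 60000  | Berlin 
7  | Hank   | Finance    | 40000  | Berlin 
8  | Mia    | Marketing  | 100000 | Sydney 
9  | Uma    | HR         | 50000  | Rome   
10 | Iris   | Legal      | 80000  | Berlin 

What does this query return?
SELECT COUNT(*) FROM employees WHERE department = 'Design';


Counting rows where department = 'Design'
  Rosa -> MATCH


1


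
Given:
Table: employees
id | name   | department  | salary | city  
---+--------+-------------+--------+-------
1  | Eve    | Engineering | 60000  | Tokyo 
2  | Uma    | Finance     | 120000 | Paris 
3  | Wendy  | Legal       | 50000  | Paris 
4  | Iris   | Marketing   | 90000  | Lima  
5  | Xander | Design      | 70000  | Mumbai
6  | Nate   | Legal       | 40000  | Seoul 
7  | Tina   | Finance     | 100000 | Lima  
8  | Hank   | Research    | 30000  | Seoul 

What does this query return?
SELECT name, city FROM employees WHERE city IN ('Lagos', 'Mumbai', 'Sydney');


Filtering: city IN ('Lagos', 'Mumbai', 'Sydney')
Matching: 1 rows

1 rows:
Xander, Mumbai


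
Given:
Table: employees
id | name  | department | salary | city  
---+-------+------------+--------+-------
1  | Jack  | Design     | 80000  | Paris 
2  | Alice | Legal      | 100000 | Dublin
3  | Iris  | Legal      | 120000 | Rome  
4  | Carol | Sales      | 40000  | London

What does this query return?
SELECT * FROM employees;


SELECT * returns all 4 rows with all columns

4 rows:
1, Jack, Design, 80000, Paris
2, Alice, Legal, 100000, Dublin
3, Iris, Legal, 120000, Rome
4, Carol, Sales, 40000, London


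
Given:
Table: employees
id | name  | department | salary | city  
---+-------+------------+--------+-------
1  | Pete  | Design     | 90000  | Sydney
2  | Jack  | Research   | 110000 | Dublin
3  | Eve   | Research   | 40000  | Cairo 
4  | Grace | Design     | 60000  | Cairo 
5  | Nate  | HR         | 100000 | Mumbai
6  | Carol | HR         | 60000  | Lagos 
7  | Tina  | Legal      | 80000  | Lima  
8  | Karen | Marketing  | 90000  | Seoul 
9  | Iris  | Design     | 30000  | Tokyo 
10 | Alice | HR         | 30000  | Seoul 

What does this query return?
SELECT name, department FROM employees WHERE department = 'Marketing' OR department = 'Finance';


Filtering: department = 'Marketing' OR 'Finance'
Matching: 1 rows

1 rows:
Karen, Marketing


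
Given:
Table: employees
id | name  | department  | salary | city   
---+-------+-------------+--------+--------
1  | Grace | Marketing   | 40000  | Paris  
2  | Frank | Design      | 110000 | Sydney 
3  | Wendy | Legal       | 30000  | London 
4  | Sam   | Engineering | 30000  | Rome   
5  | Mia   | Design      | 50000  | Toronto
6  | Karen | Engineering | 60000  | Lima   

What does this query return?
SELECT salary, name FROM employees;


Projecting columns: salary, name

6 rows:
40000, Grace
110000, Frank
30000, Wendy
30000, Sam
50000, Mia
60000, Karen


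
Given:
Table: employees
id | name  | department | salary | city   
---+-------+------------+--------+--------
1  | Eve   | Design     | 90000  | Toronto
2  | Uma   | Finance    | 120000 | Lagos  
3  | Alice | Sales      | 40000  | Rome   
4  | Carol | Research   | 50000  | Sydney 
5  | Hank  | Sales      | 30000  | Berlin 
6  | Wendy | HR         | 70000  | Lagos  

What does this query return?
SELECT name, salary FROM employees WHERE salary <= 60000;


Filtering: salary <= 60000
Matching: 3 rows

3 rows:
Alice, 40000
Carol, 50000
Hank, 30000


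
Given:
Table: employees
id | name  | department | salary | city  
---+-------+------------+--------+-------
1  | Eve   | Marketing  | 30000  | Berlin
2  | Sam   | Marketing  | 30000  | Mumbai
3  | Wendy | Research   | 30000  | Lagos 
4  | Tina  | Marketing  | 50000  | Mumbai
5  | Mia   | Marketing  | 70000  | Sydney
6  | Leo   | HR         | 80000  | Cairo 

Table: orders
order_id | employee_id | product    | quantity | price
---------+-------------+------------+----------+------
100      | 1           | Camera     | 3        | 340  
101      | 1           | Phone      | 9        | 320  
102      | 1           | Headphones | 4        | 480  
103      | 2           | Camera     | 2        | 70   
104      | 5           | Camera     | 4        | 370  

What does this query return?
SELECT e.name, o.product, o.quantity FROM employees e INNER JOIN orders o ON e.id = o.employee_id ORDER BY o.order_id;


Joining employees.id = orders.employee_id:
  employee Eve (id=1) -> order Camera
  employee Eve (id=1) -> order Phone
  employee Eve (id=1) -> order Headphones
  employee Sam (id=2) -> order Camera
  employee Mia (id=5) -> order Camera


5 rows:
Eve, Camera, 3
Eve, Phone, 9
Eve, Headphones, 4
Sam, Camera, 2
Mia, Camera, 4


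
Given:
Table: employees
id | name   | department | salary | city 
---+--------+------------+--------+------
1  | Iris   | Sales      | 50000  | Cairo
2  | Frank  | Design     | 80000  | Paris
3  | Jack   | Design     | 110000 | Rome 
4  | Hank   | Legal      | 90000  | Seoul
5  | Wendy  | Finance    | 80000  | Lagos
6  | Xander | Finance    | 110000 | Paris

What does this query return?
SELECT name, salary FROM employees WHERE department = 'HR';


Filtering: department = 'HR'
Matching rows: 0

Empty result set (0 rows)


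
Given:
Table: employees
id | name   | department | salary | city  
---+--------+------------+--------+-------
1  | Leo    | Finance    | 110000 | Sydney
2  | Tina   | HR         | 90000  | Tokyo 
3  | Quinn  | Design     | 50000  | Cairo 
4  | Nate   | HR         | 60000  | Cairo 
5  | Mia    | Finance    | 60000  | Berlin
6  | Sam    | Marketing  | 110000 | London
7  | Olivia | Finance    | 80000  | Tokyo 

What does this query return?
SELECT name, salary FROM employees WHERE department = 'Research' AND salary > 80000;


Filtering: department = 'Research' AND salary > 80000
Matching: 0 rows

Empty result set (0 rows)


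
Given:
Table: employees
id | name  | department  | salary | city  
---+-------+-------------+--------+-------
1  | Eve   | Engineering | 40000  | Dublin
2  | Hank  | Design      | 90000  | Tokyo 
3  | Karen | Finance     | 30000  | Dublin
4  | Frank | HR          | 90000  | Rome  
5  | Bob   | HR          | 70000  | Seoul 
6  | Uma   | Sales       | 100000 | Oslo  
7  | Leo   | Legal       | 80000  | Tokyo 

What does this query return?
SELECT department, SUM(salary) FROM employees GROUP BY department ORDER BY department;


Summing salary within each department:
  Design: 90000 = 90000
  Engineering: 40000 = 40000
  Finance: 30000 = 30000
  HR: 90000 + 70000 = 160000
  Legal: 80000 = 80000
  Sales: 100000 = 100000


6 groups:
Design, 90000
Engineering, 40000
Finance, 30000
HR, 160000
Legal, 80000
Sales, 100000


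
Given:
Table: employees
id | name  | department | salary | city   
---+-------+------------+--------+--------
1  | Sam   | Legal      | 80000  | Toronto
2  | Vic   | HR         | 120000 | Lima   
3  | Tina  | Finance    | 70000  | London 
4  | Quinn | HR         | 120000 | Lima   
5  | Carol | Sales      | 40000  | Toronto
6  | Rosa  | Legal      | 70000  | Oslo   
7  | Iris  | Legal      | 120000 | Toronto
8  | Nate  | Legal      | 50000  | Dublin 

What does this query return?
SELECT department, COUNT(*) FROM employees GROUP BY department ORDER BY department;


Assigning each row to its department group:
  Sam -> Legal
  Vic -> HR
  Tina -> Finance
  Quinn -> HR
  Carol -> Sales
  Rosa -> Legal
  Iris -> Legal
  Nate -> Legal


4 groups:
Finance, 1
HR, 2
Legal, 4
Sales, 1


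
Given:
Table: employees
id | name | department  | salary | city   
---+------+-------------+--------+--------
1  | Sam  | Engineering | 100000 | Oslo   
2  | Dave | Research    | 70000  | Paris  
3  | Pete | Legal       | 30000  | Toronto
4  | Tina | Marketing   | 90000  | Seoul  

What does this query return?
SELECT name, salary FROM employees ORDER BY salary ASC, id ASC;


Sorting by salary ASC, then id ASC for ties

4 rows:
Pete, 30000
Dave, 70000
Tina, 90000
Sam, 100000


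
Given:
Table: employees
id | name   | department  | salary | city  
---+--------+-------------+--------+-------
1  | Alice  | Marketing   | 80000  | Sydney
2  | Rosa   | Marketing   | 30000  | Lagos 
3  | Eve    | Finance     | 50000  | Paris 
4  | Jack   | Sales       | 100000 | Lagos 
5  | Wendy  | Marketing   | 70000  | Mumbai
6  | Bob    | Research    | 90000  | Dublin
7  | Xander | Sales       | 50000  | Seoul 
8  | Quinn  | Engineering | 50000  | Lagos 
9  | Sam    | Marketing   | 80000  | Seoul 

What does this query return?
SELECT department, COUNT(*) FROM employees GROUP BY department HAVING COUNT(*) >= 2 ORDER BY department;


Groups with count >= 2:
  Marketing: 4 -> PASS
  Sales: 2 -> PASS
  Engineering: 1 -> filtered out
  Finance: 1 -> filtered out
  Research: 1 -> filtered out


2 groups:
Marketing, 4
Sales, 2


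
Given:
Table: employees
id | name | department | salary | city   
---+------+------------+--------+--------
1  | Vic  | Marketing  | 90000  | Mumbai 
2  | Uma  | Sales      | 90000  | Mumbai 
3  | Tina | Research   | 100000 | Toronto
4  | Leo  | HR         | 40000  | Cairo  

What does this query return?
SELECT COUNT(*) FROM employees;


COUNT(*) counts all rows

4


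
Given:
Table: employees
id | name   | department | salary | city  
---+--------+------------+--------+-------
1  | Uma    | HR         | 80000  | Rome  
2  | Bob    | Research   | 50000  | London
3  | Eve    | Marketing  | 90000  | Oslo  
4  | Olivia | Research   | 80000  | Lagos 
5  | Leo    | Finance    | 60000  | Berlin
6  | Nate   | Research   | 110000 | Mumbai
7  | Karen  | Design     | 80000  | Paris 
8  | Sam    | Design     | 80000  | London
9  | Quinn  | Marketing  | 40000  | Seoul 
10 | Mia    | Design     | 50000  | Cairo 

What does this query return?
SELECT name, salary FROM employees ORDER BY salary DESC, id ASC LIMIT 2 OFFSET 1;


Sort by salary DESC (id ASC tiebreak), then skip 1 and take 2
Rows 2 through 3

2 rows:
Eve, 90000
Uma, 80000


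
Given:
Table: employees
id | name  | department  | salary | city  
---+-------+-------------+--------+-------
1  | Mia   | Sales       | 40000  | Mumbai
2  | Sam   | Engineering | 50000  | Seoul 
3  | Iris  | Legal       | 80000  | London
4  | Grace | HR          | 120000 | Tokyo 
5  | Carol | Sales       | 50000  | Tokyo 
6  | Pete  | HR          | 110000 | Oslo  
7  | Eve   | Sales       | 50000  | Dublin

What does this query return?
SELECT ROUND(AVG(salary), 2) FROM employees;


SUM(salary) = 500000
COUNT = 7
ROUND(AVG, 2) = ROUND(500000 / 7, 2) = 71428.57

71428.57


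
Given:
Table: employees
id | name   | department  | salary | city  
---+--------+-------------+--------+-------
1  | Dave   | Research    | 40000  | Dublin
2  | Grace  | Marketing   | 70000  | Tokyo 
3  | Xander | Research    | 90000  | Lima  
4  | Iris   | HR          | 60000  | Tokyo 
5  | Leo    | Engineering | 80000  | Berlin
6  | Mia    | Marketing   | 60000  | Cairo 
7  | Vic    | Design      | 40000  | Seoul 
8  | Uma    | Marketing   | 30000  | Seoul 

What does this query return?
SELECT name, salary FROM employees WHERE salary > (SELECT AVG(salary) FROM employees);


Subquery: AVG(salary) = 58750.0
Filtering: salary > 58750.0
  Grace (70000) -> MATCH
  Xander (90000) -> MATCH
  Iris (60000) -> MATCH
  Leo (80000) -> MATCH
  Mia (60000) -> MATCH


5 rows:
Grace, 70000
Xander, 90000
Iris, 60000
Leo, 80000
Mia, 60000


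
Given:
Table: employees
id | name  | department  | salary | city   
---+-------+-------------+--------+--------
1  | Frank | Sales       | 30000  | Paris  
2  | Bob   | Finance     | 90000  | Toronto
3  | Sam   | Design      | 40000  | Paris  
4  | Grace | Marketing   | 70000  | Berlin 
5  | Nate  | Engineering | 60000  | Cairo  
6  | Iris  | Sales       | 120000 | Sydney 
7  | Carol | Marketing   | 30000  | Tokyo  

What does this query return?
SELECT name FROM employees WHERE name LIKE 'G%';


LIKE 'G%' matches names starting with 'G'
Matching: 1

1 rows:
Grace


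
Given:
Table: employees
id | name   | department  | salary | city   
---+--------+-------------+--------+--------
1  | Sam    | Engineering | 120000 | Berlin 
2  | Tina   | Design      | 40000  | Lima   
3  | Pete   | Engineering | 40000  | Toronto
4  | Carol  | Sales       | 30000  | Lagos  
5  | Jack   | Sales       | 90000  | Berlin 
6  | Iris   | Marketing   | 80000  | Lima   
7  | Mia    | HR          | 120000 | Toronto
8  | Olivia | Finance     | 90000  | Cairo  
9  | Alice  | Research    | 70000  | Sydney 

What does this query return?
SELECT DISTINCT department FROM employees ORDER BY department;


All 'department' values (row order): Engineering, Design, Engineering, Sales, Sales, Marketing, HR, Finance, Research
Removing duplicates leaves 7 unique value(s).

7 values:
Design
Engineering
Finance
HR
Marketing
Research
Sales


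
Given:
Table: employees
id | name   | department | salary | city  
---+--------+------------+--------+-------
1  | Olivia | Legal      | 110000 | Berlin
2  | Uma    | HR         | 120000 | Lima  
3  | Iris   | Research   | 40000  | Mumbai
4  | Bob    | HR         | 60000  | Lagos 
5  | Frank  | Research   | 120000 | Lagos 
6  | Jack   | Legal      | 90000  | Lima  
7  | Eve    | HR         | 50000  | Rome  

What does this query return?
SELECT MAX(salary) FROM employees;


Salaries: 110000, 120000, 40000, 60000, 120000, 90000, 50000
MAX = 120000

120000


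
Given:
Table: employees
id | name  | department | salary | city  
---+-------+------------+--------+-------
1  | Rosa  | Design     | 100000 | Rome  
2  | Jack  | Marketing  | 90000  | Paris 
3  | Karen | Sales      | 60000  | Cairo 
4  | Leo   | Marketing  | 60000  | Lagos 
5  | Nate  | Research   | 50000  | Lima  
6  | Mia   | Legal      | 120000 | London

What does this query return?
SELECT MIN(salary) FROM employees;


Salaries: 100000, 90000, 60000, 60000, 50000, 120000
MIN = 50000

50000


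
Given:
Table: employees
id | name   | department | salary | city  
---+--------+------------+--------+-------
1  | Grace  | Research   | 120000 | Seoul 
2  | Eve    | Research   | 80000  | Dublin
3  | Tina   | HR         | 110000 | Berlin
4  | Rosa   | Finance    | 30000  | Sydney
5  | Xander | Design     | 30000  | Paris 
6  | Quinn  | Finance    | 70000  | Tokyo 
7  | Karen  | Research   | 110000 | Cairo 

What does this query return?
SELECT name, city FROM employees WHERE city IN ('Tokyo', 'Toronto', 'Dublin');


Filtering: city IN ('Tokyo', 'Toronto', 'Dublin')
Matching: 2 rows

2 rows:
Eve, Dublin
Quinn, Tokyo


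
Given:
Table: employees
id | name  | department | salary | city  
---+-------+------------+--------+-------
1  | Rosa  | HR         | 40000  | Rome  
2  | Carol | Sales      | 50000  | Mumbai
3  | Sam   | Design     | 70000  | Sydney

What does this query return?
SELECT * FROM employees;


SELECT * returns all 3 rows with all columns

3 rows:
1, Rosa, HR, 40000, Rome
2, Carol, Sales, 50000, Mumbai
3, Sam, Design, 70000, Sydney


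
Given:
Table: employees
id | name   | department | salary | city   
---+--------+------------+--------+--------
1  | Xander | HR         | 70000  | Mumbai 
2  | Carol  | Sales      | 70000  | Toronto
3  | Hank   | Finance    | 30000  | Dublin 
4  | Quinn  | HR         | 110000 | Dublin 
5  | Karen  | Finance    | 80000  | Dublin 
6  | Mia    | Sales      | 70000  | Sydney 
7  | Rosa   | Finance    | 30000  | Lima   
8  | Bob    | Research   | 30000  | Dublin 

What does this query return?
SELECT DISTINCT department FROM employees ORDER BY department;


All 'department' values (row order): HR, Sales, Finance, HR, Finance, Sales, Finance, Research
Removing duplicates leaves 4 unique value(s).

4 values:
Finance
HR
Research
Sales


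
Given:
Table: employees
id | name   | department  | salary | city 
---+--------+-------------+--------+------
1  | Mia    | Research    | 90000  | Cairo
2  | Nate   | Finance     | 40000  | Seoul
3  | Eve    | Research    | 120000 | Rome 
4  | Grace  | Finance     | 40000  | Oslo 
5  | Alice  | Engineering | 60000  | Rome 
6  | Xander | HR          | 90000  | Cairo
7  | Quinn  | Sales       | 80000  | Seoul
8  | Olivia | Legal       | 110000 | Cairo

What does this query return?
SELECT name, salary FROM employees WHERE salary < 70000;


Filtering: salary < 70000
Matching: 3 rows

3 rows:
Nate, 40000
Grace, 40000
Alice, 60000


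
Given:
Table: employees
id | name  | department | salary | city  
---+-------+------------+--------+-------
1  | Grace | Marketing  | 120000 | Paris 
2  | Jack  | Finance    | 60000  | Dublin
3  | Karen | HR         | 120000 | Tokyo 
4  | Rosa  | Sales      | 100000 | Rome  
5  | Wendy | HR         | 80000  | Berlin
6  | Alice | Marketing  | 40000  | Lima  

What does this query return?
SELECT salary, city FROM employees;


Projecting columns: salary, city

6 rows:
120000, Paris
60000, Dublin
120000, Tokyo
100000, Rome
80000, Berlin
40000, Lima


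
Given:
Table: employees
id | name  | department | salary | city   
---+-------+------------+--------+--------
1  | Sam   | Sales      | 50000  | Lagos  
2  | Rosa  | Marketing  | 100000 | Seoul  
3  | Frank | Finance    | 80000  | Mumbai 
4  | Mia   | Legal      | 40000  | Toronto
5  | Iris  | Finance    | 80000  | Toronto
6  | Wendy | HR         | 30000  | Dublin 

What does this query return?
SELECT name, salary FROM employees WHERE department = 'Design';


Filtering: department = 'Design'
Matching rows: 0

Empty result set (0 rows)


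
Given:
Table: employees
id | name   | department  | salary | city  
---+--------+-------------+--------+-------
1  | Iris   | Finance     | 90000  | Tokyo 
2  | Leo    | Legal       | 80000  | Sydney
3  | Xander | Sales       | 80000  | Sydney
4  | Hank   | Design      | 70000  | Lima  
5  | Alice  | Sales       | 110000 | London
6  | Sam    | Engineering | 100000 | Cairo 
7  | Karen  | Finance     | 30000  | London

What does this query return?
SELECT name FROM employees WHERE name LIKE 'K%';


LIKE 'K%' matches names starting with 'K'
Matching: 1

1 rows:
Karen


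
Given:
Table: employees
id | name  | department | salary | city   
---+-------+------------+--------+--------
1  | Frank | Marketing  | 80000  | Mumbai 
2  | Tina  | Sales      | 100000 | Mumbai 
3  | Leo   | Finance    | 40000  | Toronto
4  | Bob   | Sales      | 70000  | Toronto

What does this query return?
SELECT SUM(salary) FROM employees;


SUM(salary) = 80000 + 100000 + 40000 + 70000 = 290000

290000


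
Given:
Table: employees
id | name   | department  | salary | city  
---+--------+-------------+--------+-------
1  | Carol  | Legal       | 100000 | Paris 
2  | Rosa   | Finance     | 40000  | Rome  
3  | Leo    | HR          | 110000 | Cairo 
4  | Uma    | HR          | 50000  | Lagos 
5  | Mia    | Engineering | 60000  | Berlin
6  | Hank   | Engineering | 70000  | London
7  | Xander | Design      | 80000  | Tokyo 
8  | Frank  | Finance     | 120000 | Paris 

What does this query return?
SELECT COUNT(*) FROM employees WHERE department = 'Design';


Counting rows where department = 'Design'
  Xander -> MATCH


1


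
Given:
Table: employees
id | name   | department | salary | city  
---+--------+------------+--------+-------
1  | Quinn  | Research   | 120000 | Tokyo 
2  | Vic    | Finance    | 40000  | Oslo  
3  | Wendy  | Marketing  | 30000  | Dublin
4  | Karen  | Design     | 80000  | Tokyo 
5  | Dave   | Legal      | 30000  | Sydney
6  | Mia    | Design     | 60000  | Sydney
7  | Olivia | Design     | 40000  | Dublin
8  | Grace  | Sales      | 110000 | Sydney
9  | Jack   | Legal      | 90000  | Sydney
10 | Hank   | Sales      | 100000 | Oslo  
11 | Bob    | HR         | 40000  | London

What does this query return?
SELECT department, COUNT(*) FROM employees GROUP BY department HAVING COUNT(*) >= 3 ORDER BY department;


Groups with count >= 3:
  Design: 3 -> PASS
  Finance: 1 -> filtered out
  HR: 1 -> filtered out
  Legal: 2 -> filtered out
  Marketing: 1 -> filtered out
  Research: 1 -> filtered out
  Sales: 2 -> filtered out


1 groups:
Design, 3


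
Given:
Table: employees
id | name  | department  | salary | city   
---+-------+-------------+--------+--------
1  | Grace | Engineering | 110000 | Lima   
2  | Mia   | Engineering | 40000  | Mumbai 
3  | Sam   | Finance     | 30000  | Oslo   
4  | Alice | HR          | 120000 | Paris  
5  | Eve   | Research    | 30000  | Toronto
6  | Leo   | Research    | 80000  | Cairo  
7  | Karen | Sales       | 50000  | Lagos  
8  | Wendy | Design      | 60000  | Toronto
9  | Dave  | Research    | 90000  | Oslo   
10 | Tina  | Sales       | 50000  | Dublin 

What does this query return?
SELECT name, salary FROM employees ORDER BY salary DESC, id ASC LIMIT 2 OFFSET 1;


Sort by salary DESC (id ASC tiebreak), then skip 1 and take 2
Rows 2 through 3

2 rows:
Grace, 110000
Dave, 90000


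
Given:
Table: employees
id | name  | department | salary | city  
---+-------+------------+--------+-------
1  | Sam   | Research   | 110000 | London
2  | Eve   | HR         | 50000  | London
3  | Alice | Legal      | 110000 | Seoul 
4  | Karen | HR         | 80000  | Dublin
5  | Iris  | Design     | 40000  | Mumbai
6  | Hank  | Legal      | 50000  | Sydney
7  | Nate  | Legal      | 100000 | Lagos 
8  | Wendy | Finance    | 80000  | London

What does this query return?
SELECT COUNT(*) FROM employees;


COUNT(*) counts all rows

8


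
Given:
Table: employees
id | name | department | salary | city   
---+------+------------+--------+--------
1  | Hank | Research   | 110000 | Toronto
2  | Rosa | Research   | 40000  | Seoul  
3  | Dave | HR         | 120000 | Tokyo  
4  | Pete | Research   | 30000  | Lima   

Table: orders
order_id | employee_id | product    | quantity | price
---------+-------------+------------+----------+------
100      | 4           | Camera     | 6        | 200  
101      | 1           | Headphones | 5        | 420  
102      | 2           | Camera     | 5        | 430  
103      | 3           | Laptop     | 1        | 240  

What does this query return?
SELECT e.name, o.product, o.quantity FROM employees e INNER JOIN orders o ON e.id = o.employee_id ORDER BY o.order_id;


Joining employees.id = orders.employee_id:
  employee Pete (id=4) -> order Camera
  employee Hank (id=1) -> order Headphones
  employee Rosa (id=2) -> order Camera
  employee Dave (id=3) -> order Laptop


4 rows:
Pete, Camera, 6
Hank, Headphones, 5
Rosa, Camera, 5
Dave, Laptop, 1


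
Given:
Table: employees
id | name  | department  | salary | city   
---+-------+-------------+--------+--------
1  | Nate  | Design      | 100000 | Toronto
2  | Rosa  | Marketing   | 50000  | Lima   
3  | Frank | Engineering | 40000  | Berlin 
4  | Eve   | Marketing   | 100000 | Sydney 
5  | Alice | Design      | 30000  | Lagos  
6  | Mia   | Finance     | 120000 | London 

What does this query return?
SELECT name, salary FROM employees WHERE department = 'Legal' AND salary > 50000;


Filtering: department = 'Legal' AND salary > 50000
Matching: 0 rows

Empty result set (0 rows)


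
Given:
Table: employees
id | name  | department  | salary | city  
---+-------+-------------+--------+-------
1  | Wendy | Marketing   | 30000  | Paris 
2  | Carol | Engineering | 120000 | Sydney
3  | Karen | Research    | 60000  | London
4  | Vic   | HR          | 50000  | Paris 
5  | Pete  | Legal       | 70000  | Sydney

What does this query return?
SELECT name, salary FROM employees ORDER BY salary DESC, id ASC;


Sorting by salary DESC, then id ASC for ties

5 rows:
Carol, 120000
Pete, 70000
Karen, 60000
Vic, 50000
Wendy, 30000


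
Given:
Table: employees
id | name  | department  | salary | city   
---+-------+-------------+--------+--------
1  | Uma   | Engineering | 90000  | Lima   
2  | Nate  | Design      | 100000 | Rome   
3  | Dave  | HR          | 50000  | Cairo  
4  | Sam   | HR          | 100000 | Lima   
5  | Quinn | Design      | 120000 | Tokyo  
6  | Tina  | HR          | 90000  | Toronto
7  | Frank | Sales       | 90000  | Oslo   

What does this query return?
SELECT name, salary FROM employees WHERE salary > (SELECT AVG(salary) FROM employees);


Subquery: AVG(salary) = 91428.57
Filtering: salary > 91428.57
  Nate (100000) -> MATCH
  Sam (100000) -> MATCH
  Quinn (120000) -> MATCH


3 rows:
Nate, 100000
Sam, 100000
Quinn, 120000


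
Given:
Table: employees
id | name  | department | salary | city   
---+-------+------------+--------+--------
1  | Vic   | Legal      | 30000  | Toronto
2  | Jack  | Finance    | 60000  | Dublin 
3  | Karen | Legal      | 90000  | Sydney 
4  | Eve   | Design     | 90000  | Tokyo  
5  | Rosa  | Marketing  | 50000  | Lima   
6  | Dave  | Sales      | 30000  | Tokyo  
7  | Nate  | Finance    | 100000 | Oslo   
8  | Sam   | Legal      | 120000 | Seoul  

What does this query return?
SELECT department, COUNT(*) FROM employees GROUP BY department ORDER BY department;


Assigning each row to its department group:
  Vic -> Legal
  Jack -> Finance
  Karen -> Legal
  Eve -> Design
  Rosa -> Marketing
  Dave -> Sales
  Nate -> Finance
  Sam -> Legal


5 groups:
Design, 1
Finance, 2
Legal, 3
Marketing, 1
Sales, 1


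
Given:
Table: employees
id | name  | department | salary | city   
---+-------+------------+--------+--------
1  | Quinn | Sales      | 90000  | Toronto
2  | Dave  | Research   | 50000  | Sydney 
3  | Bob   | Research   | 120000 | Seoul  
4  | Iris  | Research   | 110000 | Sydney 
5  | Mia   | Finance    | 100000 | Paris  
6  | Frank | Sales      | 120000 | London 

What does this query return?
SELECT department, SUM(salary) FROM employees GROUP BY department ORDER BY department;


Summing salary within each department:
  Finance: 100000 = 100000
  Research: 50000 + 120000 + 110000 = 280000
  Sales: 90000 + 120000 = 210000


3 groups:
Finance, 100000
Research, 280000
Sales, 210000


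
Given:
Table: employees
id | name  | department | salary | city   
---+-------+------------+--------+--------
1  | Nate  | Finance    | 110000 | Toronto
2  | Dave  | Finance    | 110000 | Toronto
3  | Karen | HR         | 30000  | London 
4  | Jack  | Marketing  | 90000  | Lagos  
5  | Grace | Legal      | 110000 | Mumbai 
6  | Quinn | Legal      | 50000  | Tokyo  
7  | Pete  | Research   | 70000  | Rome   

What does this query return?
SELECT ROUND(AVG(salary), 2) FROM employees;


SUM(salary) = 570000
COUNT = 7
ROUND(AVG, 2) = ROUND(570000 / 7, 2) = 81428.57

81428.57


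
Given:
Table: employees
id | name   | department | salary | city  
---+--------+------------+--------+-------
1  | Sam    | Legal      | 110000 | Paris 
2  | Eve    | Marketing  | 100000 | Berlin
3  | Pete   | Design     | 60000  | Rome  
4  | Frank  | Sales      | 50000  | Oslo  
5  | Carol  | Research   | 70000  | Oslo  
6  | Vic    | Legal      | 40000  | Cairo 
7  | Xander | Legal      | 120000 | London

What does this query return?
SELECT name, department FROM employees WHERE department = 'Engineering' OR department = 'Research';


Filtering: department = 'Engineering' OR 'Research'
Matching: 1 rows

1 rows:
Carol, Research


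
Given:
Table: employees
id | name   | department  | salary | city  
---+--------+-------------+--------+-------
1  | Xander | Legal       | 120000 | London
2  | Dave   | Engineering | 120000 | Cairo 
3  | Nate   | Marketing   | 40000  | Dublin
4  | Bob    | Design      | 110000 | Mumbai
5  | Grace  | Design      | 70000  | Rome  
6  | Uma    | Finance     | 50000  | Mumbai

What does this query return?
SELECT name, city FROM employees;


Projecting columns: name, city

6 rows:
Xander, London
Dave, Cairo
Nate, Dublin
Bob, Mumbai
Grace, Rome
Uma, Mumbai


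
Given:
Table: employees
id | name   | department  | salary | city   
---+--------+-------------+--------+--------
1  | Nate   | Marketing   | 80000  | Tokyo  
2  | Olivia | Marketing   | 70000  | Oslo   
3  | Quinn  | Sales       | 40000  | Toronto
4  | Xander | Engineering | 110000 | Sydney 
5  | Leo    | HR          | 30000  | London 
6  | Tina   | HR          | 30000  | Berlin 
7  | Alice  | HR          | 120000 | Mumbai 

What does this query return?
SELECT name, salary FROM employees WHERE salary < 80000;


Filtering: salary < 80000
Matching: 4 rows

4 rows:
Olivia, 70000
Quinn, 40000
Leo, 30000
Tina, 30000


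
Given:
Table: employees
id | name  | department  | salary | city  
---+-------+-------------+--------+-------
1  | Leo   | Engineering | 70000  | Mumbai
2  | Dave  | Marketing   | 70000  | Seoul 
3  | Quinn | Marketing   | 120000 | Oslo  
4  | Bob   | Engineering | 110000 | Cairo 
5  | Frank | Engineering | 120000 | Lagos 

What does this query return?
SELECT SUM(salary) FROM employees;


SUM(salary) = 70000 + 70000 + 120000 + 110000 + 120000 = 490000

490000


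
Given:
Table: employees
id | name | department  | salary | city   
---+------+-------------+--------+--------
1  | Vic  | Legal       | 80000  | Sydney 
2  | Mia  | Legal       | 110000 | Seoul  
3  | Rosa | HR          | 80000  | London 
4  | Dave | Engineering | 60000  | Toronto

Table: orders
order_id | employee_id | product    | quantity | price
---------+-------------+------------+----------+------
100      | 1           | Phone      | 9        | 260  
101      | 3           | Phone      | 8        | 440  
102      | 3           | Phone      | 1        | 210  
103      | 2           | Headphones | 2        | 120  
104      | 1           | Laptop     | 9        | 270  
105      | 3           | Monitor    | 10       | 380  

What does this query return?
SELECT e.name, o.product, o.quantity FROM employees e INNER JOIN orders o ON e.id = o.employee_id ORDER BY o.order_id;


Joining employees.id = orders.employee_id:
  employee Vic (id=1) -> order Phone
  employee Rosa (id=3) -> order Phone
  employee Rosa (id=3) -> order Phone
  employee Mia (id=2) -> order Headphones
  employee Vic (id=1) -> order Laptop
  employee Rosa (id=3) -> order Monitor


6 rows:
Vic, Phone, 9
Rosa, Phone, 8
Rosa, Phone, 1
Mia, Headphones, 2
Vic, Laptop, 9
Rosa, Monitor, 10


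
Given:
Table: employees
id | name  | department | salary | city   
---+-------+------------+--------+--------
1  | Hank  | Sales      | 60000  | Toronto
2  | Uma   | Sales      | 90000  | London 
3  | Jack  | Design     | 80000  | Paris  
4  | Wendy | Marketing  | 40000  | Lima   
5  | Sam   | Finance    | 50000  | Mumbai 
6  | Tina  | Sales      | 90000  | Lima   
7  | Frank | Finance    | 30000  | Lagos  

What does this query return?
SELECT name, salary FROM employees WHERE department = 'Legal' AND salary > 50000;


Filtering: department = 'Legal' AND salary > 50000
Matching: 0 rows

Empty result set (0 rows)


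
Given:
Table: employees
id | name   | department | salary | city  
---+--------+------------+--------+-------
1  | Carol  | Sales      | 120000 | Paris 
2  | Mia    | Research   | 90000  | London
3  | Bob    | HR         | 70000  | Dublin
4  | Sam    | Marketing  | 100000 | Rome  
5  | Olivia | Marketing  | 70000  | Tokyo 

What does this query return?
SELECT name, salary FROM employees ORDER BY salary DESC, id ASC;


Sorting by salary DESC, then id ASC for ties

5 rows:
Carol, 120000
Sam, 100000
Mia, 90000
Bob, 70000
Olivia, 70000


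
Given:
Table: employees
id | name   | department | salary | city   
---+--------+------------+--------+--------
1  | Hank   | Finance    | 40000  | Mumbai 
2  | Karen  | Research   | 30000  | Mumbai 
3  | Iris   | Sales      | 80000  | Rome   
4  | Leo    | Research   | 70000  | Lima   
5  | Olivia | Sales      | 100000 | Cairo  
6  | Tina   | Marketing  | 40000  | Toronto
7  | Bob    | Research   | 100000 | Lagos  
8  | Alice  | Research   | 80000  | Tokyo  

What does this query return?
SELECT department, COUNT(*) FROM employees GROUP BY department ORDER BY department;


Assigning each row to its department group:
  Hank -> Finance
  Karen -> Research
  Iris -> Sales
  Leo -> Research
  Olivia -> Sales
  Tina -> Marketing
  Bob -> Research
  Alice -> Research


4 groups:
Finance, 1
Marketing, 1
Research, 4
Sales, 2


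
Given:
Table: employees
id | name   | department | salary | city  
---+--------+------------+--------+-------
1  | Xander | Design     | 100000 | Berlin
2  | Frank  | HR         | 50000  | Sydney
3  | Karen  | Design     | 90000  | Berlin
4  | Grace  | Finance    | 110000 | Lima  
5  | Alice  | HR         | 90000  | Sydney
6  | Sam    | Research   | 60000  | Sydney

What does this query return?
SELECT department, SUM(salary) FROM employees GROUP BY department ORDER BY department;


Summing salary within each department:
  Design: 100000 + 90000 = 190000
  Finance: 110000 = 110000
  HR: 50000 + 90000 = 140000
  Research: 60000 = 60000


4 groups:
Design, 190000
Finance, 110000
HR, 140000
Research, 60000
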